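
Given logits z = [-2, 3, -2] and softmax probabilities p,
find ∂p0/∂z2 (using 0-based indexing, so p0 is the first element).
∂p0/∂z2 = -4.42e-05

p = softmax(z) = [0.006648, 0.9867, 0.006648]
p0 = 0.006648, p2 = 0.006648

∂p0/∂z2 = -p0 × p2 = -0.006648 × 0.006648 = -4.42e-05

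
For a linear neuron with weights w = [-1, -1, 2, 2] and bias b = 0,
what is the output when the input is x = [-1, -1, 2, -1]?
y = 4

y = (-1)(-1) + (-1)(-1) + (2)(2) + (2)(-1) + 0 = 4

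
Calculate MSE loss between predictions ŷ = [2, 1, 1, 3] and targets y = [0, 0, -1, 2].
MSE = 2.5

MSE = (1/4)((2-0)² + (1-0)² + (1--1)² + (3-2)²) = (1/4)(4 + 1 + 4 + 1) = 2.5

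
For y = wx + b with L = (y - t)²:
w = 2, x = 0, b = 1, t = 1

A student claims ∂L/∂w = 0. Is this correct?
Correct

y = (2)(0) + 1 = 1
∂L/∂y = 2(y - t) = 2(1 - 1) = 0
∂y/∂w = x = 0
∂L/∂w = 0 × 0 = 0

Claimed value: 0
Correct: The correct gradient is 0.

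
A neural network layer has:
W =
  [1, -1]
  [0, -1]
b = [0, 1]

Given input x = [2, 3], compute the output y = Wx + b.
y = [-1, -2]

Wx = [1×2 + -1×3, 0×2 + -1×3]
   = [-1, -3]
y = Wx + b = [-1 + 0, -3 + 1] = [-1, -2]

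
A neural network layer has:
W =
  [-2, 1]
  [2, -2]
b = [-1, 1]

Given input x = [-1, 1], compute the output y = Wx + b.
y = [2, -3]

Wx = [-2×-1 + 1×1, 2×-1 + -2×1]
   = [3, -4]
y = Wx + b = [3 + -1, -4 + 1] = [2, -3]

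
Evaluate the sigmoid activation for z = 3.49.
0.9704

sigmoid(3.49) = 1/(1 + e^(-3.49)) = 1/(1 + 0.0305) = 0.9704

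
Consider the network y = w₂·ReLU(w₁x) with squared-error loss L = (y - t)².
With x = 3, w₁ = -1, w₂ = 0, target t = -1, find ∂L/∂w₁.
∂L/∂w₁ = 0

Forward pass:
z = w₁x = -1×3 = -3
h = ReLU(-3) = 0
y = w₂h = 0×0 = 0

Backward pass:
∂L/∂y = 2(y - t) = 2(0 - -1) = 2
∂y/∂h = w₂ = 0
∂h/∂z = 0 (ReLU derivative)
∂z/∂w₁ = x = 3

∂L/∂w₁ = 2 × 0 × 0 × 3 = 0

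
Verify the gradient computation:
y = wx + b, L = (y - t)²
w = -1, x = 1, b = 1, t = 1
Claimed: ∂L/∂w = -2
Correct

y = (-1)(1) + 1 = 0
∂L/∂y = 2(y - t) = 2(0 - 1) = -2
∂y/∂w = x = 1
∂L/∂w = -2 × 1 = -2

Claimed value: -2
Correct: The correct gradient is -2.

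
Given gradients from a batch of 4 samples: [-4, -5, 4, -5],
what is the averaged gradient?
Average gradient = -2.5

Average = (1/4)(-4 + -5 + 4 + -5) = -10/4 = -2.5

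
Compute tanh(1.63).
0.9261

tanh(1.63) = (e^(1.63) - e^(-1.63))/(e^(1.63) + e^(-1.63)) = 0.9261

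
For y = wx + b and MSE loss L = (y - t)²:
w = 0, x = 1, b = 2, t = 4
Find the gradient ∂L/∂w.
∂L/∂w = -4

y = wx + b = (0)(1) + 2 = 2
∂L/∂y = 2(y - t) = 2(2 - 4) = -4
∂y/∂w = x = 1
∂L/∂w = ∂L/∂y · ∂y/∂w = -4 × 1 = -4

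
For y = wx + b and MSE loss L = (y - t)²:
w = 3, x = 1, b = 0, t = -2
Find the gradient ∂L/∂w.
∂L/∂w = 10

y = wx + b = (3)(1) + 0 = 3
∂L/∂y = 2(y - t) = 2(3 - -2) = 10
∂y/∂w = x = 1
∂L/∂w = ∂L/∂y · ∂y/∂w = 10 × 1 = 10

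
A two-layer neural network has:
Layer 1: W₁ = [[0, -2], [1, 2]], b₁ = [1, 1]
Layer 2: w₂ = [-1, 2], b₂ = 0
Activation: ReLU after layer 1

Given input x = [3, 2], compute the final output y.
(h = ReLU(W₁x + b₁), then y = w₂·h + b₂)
y = 16

Layer 1 pre-activation: z₁ = [-3, 8]
After ReLU: h = [0, 8]
Layer 2 output: y = -1×0 + 2×8 + 0 = 16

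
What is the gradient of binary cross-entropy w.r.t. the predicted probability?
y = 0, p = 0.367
∂L/∂p = 1.58

∂L/∂p = -y/p + (1-y)/(1-p) = 0 + 1/0.633 = 1.58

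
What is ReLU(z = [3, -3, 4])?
h = [3, 0, 4]

ReLU applied element-wise: max(0,3)=3, max(0,-3)=0, max(0,4)=4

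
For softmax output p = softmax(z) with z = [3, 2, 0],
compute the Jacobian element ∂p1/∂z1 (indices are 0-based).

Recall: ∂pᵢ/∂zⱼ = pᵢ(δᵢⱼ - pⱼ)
∂p1/∂z1 = 0.1922

p = softmax(z) = [0.7054, 0.2595, 0.03512]
p1 = 0.2595

∂p1/∂z1 = p1(1 - p1) = 0.2595 × (1 - 0.2595) = 0.1922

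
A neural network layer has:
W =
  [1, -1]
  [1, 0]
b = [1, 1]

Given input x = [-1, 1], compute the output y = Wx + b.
y = [-1, 0]

Wx = [1×-1 + -1×1, 1×-1 + 0×1]
   = [-2, -1]
y = Wx + b = [-2 + 1, -1 + 1] = [-1, 0]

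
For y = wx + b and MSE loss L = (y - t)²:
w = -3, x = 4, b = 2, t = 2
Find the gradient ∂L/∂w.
∂L/∂w = -96

y = wx + b = (-3)(4) + 2 = -10
∂L/∂y = 2(y - t) = 2(-10 - 2) = -24
∂y/∂w = x = 4
∂L/∂w = ∂L/∂y · ∂y/∂w = -24 × 4 = -96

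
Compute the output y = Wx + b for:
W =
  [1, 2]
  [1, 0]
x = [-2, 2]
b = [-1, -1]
y = [1, -3]

Wx = [1×-2 + 2×2, 1×-2 + 0×2]
   = [2, -2]
y = Wx + b = [2 + -1, -2 + -1] = [1, -3]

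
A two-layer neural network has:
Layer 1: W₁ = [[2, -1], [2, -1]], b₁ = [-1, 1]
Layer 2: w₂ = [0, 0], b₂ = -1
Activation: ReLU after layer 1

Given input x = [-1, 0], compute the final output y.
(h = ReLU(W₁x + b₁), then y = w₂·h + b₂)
y = -1

Layer 1 pre-activation: z₁ = [-3, -1]
After ReLU: h = [0, 0]
Layer 2 output: y = 0×0 + 0×0 + -1 = -1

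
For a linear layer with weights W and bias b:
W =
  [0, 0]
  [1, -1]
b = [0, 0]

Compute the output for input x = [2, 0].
y = [0, 2]

Wx = [0×2 + 0×0, 1×2 + -1×0]
   = [0, 2]
y = Wx + b = [0 + 0, 2 + 0] = [0, 2]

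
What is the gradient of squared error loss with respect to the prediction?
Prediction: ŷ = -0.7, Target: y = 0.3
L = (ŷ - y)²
∂L/∂ŷ = -2.0

∂L/∂ŷ = 2(ŷ - y) = 2(-0.7 - 0.3) = 2(-1.0) = -2.0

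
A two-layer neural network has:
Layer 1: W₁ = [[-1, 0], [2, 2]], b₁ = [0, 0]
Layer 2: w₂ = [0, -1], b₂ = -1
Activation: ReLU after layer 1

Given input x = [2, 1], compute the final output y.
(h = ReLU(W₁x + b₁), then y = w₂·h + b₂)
y = -7

Layer 1 pre-activation: z₁ = [-2, 6]
After ReLU: h = [0, 6]
Layer 2 output: y = 0×0 + -1×6 + -1 = -7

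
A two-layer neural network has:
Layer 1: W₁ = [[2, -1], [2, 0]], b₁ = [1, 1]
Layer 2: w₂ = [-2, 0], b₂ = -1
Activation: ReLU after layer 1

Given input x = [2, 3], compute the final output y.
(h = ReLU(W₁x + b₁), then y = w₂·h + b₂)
y = -5

Layer 1 pre-activation: z₁ = [2, 5]
After ReLU: h = [2, 5]
Layer 2 output: y = -2×2 + 0×5 + -1 = -5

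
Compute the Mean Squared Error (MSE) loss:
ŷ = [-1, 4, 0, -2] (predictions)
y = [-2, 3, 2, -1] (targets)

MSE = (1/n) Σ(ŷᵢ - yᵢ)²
MSE = 1.75

MSE = (1/4)((-1--2)² + (4-3)² + (0-2)² + (-2--1)²) = (1/4)(1 + 1 + 4 + 1) = 1.75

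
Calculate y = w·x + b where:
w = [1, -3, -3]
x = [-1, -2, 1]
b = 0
y = 2

y = (1)(-1) + (-3)(-2) + (-3)(1) + 0 = 2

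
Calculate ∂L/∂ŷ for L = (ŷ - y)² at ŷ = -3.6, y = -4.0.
∂L/∂ŷ = 0.8

∂L/∂ŷ = 2(ŷ - y) = 2(-3.6 - -4.0) = 2(0.4) = 0.8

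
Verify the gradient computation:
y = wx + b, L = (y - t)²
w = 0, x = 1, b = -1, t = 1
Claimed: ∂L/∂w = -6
Incorrect

y = (0)(1) + -1 = -1
∂L/∂y = 2(y - t) = 2(-1 - 1) = -4
∂y/∂w = x = 1
∂L/∂w = -4 × 1 = -4

Claimed value: -6
Incorrect: The correct gradient is -4.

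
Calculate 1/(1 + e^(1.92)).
0.1279

sigmoid(-1.92) = 1/(1 + e^(1.92)) = 1/(1 + 6.821) = 0.1279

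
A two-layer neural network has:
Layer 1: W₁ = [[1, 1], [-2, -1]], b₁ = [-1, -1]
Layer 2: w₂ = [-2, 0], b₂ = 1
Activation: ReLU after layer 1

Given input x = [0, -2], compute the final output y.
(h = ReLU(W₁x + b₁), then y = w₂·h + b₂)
y = 1

Layer 1 pre-activation: z₁ = [-3, 1]
After ReLU: h = [0, 1]
Layer 2 output: y = -2×0 + 0×1 + 1 = 1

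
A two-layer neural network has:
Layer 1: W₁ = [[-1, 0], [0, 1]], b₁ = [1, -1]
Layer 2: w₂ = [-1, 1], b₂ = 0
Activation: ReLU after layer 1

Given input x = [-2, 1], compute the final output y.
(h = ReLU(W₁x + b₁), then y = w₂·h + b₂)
y = -3

Layer 1 pre-activation: z₁ = [3, 0]
After ReLU: h = [3, 0]
Layer 2 output: y = -1×3 + 1×0 + 0 = -3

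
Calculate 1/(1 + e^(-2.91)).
0.9483

sigmoid(2.91) = 1/(1 + e^(-2.91)) = 1/(1 + 0.05448) = 0.9483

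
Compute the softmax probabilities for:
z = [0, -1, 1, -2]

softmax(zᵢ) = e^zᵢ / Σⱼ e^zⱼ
p = [0.2369, 0.0871, 0.6439, 0.0321]

exp(z) = [1, 0.3679, 2.718, 0.1353]
Sum = 4.221
p = [0.2369, 0.0871, 0.6439, 0.0321]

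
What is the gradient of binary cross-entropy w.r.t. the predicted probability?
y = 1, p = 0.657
∂L/∂p = -1.522

∂L/∂p = -y/p + (1-y)/(1-p) = -1/0.657 + 0 = -1.522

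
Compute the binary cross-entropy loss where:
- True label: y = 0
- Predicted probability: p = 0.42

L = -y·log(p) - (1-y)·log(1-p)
L = 0.5447

L = -0·log(0.42) - 1·log(0.58) = -log(0.58) = 0.5447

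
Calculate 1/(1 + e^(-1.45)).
0.81

sigmoid(1.45) = 1/(1 + e^(-1.45)) = 1/(1 + 0.2346) = 0.81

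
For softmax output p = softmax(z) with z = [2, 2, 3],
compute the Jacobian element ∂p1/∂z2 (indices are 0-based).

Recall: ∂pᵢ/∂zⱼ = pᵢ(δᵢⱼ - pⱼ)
∂p1/∂z2 = -0.1221

p = softmax(z) = [0.2119, 0.2119, 0.5761]
p1 = 0.2119, p2 = 0.5761

∂p1/∂z2 = -p1 × p2 = -0.2119 × 0.5761 = -0.1221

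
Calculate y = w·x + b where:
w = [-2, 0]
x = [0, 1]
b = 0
y = 0

y = (-2)(0) + (0)(1) + 0 = 0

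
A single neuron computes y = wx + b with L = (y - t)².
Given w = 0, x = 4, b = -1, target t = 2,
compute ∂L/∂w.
∂L/∂w = -24

y = wx + b = (0)(4) + -1 = -1
∂L/∂y = 2(y - t) = 2(-1 - 2) = -6
∂y/∂w = x = 4
∂L/∂w = ∂L/∂y · ∂y/∂w = -6 × 4 = -24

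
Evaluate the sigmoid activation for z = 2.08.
0.8889

sigmoid(2.08) = 1/(1 + e^(-2.08)) = 1/(1 + 0.1249) = 0.8889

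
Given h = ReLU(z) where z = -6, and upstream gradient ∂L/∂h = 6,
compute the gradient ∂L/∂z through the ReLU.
∂L/∂z = 0

h = ReLU(-6) = 0
Since z < 0: ∂h/∂z = 0
∂L/∂z = ∂L/∂h · ∂h/∂z = 6 × 0 = 0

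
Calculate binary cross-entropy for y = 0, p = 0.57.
L = 0.844

L = -0·log(0.57) - 1·log(0.43) = -log(0.43) = 0.844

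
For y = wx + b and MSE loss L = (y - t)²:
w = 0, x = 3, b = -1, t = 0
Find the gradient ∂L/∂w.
∂L/∂w = -6

y = wx + b = (0)(3) + -1 = -1
∂L/∂y = 2(y - t) = 2(-1 - 0) = -2
∂y/∂w = x = 3
∂L/∂w = ∂L/∂y · ∂y/∂w = -2 × 3 = -6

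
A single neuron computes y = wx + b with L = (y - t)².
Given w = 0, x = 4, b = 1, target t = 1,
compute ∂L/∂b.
∂L/∂b = 0

y = wx + b = (0)(4) + 1 = 1
∂L/∂y = 2(y - t) = 2(1 - 1) = 0
∂y/∂b = 1
∂L/∂b = ∂L/∂y · ∂y/∂b = 0 × 1 = 0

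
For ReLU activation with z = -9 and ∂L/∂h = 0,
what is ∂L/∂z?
∂L/∂z = 0

h = ReLU(-9) = 0
Since z < 0: ∂h/∂z = 0
∂L/∂z = ∂L/∂h · ∂h/∂z = 0 × 0 = 0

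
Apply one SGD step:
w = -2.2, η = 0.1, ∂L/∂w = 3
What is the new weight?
w_new = -2.5

w_new = w - η·∂L/∂w = -2.2 - 0.1×(3) = -2.2 - (0.3) = -2.5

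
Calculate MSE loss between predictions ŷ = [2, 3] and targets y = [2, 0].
MSE = 4.5

MSE = (1/2)((2-2)² + (3-0)²) = (1/2)(0 + 9) = 4.5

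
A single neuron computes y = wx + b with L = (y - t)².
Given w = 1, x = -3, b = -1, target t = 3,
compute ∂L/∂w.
∂L/∂w = 42

y = wx + b = (1)(-3) + -1 = -4
∂L/∂y = 2(y - t) = 2(-4 - 3) = -14
∂y/∂w = x = -3
∂L/∂w = ∂L/∂y · ∂y/∂w = -14 × -3 = 42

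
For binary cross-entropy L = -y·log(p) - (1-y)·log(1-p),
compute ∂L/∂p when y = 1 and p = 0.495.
∂L/∂p = -2.02

∂L/∂p = -y/p + (1-y)/(1-p) = -1/0.495 + 0 = -2.02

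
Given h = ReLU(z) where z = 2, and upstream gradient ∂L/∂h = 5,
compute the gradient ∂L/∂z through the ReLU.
∂L/∂z = 5

h = ReLU(2) = 2
Since z > 0: ∂h/∂z = 1
∂L/∂z = ∂L/∂h · ∂h/∂z = 5 × 1 = 5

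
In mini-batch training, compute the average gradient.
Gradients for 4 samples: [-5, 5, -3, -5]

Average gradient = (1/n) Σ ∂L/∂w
Average gradient = -2

Average = (1/4)(-5 + 5 + -3 + -5) = -8/4 = -2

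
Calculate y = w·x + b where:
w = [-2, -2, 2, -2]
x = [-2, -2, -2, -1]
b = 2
y = 8

y = (-2)(-2) + (-2)(-2) + (2)(-2) + (-2)(-1) + 2 = 8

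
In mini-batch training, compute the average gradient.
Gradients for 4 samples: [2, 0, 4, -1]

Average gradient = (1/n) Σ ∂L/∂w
Average gradient = 1.25

Average = (1/4)(2 + 0 + 4 + -1) = 5/4 = 1.25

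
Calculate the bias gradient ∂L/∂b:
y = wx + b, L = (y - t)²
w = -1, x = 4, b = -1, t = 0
∂L/∂b = -10

y = wx + b = (-1)(4) + -1 = -5
∂L/∂y = 2(y - t) = 2(-5 - 0) = -10
∂y/∂b = 1
∂L/∂b = ∂L/∂y · ∂y/∂b = -10 × 1 = -10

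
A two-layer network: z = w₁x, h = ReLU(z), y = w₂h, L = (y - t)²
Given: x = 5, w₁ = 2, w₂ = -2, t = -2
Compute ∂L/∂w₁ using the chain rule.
∂L/∂w₁ = 360

Forward pass:
z = w₁x = 2×5 = 10
h = ReLU(10) = 10
y = w₂h = -2×10 = -20

Backward pass:
∂L/∂y = 2(y - t) = 2(-20 - -2) = -36
∂y/∂h = w₂ = -2
∂h/∂z = 1 (ReLU derivative)
∂z/∂w₁ = x = 5

∂L/∂w₁ = -36 × -2 × 1 × 5 = 360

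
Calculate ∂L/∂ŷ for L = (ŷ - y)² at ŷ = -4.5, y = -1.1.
∂L/∂ŷ = -6.8

∂L/∂ŷ = 2(ŷ - y) = 2(-4.5 - -1.1) = 2(-3.4) = -6.8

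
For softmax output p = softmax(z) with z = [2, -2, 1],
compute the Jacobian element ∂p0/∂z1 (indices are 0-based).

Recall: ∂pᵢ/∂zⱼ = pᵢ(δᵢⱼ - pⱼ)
∂p0/∂z1 = -0.009532

p = softmax(z) = [0.7214, 0.01321, 0.2654]
p0 = 0.7214, p1 = 0.01321

∂p0/∂z1 = -p0 × p1 = -0.7214 × 0.01321 = -0.009532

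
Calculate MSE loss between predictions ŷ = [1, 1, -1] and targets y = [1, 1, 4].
MSE = 8.333

MSE = (1/3)((1-1)² + (1-1)² + (-1-4)²) = (1/3)(0 + 0 + 25) = 8.333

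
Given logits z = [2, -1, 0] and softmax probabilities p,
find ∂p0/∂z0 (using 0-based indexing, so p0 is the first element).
∂p0/∂z0 = 0.1318

p = softmax(z) = [0.8438, 0.04201, 0.1142]
p0 = 0.8438

∂p0/∂z0 = p0(1 - p0) = 0.8438 × (1 - 0.8438) = 0.1318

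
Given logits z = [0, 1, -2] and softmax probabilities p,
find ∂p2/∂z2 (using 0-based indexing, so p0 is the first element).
∂p2/∂z2 = 0.03389

p = softmax(z) = [0.2595, 0.7054, 0.03512]
p2 = 0.03512

∂p2/∂z2 = p2(1 - p2) = 0.03512 × (1 - 0.03512) = 0.03389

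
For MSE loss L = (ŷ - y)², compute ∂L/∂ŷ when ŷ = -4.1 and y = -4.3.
∂L/∂ŷ = 0.4

∂L/∂ŷ = 2(ŷ - y) = 2(-4.1 - -4.3) = 2(0.2) = 0.4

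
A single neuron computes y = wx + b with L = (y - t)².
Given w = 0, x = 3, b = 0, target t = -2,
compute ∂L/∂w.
∂L/∂w = 12

y = wx + b = (0)(3) + 0 = 0
∂L/∂y = 2(y - t) = 2(0 - -2) = 4
∂y/∂w = x = 3
∂L/∂w = ∂L/∂y · ∂y/∂w = 4 × 3 = 12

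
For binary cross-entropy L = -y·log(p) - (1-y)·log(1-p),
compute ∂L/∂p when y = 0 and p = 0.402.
∂L/∂p = 1.672

∂L/∂p = -y/p + (1-y)/(1-p) = 0 + 1/0.598 = 1.672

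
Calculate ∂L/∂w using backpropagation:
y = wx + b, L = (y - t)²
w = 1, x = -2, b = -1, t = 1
∂L/∂w = 16

y = wx + b = (1)(-2) + -1 = -3
∂L/∂y = 2(y - t) = 2(-3 - 1) = -8
∂y/∂w = x = -2
∂L/∂w = ∂L/∂y · ∂y/∂w = -8 × -2 = 16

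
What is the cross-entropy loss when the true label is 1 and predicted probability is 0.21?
L = 1.561

L = -1·log(0.21) - 0·log(0.79) = -log(0.21) = 1.561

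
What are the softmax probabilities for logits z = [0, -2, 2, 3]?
p = [0.035, 0.0047, 0.2583, 0.702]

exp(z) = [1, 0.1353, 7.389, 20.09]
Sum = 28.61
p = [0.035, 0.0047, 0.2583, 0.702]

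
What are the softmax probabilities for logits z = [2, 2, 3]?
p = [0.2119, 0.2119, 0.5761]

exp(z) = [7.389, 7.389, 20.09]
Sum = 34.86
p = [0.2119, 0.2119, 0.5761]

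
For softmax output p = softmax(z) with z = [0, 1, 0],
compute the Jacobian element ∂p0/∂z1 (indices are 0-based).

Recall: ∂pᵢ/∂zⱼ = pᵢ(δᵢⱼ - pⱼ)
∂p0/∂z1 = -0.1221

p = softmax(z) = [0.2119, 0.5761, 0.2119]
p0 = 0.2119, p1 = 0.5761

∂p0/∂z1 = -p0 × p1 = -0.2119 × 0.5761 = -0.1221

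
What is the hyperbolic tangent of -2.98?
-0.9949

tanh(-2.98) = (e^(-2.98) - e^(2.98))/(e^(-2.98) + e^(2.98)) = -0.9949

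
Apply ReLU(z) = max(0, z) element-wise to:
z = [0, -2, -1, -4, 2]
h = [0, 0, 0, 0, 2]

ReLU applied element-wise: max(0,0)=0, max(0,-2)=0, max(0,-1)=0, max(0,-4)=0, max(0,2)=2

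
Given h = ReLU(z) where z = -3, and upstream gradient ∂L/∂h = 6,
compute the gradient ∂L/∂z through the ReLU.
∂L/∂z = 0

h = ReLU(-3) = 0
Since z < 0: ∂h/∂z = 0
∂L/∂z = ∂L/∂h · ∂h/∂z = 6 × 0 = 0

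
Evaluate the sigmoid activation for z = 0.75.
0.6792

sigmoid(0.75) = 1/(1 + e^(-0.75)) = 1/(1 + 0.4724) = 0.6792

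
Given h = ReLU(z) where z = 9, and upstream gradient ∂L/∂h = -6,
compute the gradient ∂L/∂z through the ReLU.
∂L/∂z = -6

h = ReLU(9) = 9
Since z > 0: ∂h/∂z = 1
∂L/∂z = ∂L/∂h · ∂h/∂z = -6 × 1 = -6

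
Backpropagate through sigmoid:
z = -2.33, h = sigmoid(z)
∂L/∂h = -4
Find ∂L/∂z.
∂L/∂z = -0.3232

σ(-2.33) = 0.08867
σ'(-2.33) = σ(-2.33)(1 - σ(-2.33)) = 0.08867 × 0.9113 = 0.08081
∂L/∂z = ∂L/∂h · σ'(z) = -4 × 0.08081 = -0.3232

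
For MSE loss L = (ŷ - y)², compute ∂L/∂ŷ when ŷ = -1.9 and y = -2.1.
∂L/∂ŷ = 0.4

∂L/∂ŷ = 2(ŷ - y) = 2(-1.9 - -2.1) = 2(0.2) = 0.4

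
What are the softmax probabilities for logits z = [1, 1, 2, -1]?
p = [0.206, 0.206, 0.5601, 0.0279]

exp(z) = [2.718, 2.718, 7.389, 0.3679]
Sum = 13.19
p = [0.206, 0.206, 0.5601, 0.0279]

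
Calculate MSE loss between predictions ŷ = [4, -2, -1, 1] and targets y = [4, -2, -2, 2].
MSE = 0.5

MSE = (1/4)((4-4)² + (-2--2)² + (-1--2)² + (1-2)²) = (1/4)(0 + 0 + 1 + 1) = 0.5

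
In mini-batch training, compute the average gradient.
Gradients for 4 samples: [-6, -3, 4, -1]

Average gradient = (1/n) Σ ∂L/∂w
Average gradient = -1.5

Average = (1/4)(-6 + -3 + 4 + -1) = -6/4 = -1.5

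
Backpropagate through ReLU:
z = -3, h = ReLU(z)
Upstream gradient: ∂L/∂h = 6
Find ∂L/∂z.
∂L/∂z = 0

h = ReLU(-3) = 0
Since z < 0: ∂h/∂z = 0
∂L/∂z = ∂L/∂h · ∂h/∂z = 6 × 0 = 0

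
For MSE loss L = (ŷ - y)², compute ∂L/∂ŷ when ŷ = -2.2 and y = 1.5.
∂L/∂ŷ = -7.4

∂L/∂ŷ = 2(ŷ - y) = 2(-2.2 - 1.5) = 2(-3.7) = -7.4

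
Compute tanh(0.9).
0.7163

tanh(0.9) = (e^(0.9) - e^(-0.9))/(e^(0.9) + e^(-0.9)) = 0.7163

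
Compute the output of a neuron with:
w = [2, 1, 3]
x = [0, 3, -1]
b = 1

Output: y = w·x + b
y = 1

y = (2)(0) + (1)(3) + (3)(-1) + 1 = 1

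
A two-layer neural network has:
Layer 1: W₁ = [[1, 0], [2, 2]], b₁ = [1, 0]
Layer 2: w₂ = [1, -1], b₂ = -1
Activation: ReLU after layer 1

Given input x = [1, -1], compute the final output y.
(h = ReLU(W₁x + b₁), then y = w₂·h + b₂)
y = 1

Layer 1 pre-activation: z₁ = [2, 0]
After ReLU: h = [2, 0]
Layer 2 output: y = 1×2 + -1×0 + -1 = 1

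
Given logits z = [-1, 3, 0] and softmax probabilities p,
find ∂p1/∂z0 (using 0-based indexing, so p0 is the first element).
∂p1/∂z0 = -0.01605

p = softmax(z) = [0.01715, 0.9362, 0.04661]
p1 = 0.9362, p0 = 0.01715

∂p1/∂z0 = -p1 × p0 = -0.9362 × 0.01715 = -0.01605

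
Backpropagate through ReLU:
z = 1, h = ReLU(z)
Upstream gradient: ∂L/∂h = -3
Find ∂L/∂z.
∂L/∂z = -3

h = ReLU(1) = 1
Since z > 0: ∂h/∂z = 1
∂L/∂z = ∂L/∂h · ∂h/∂z = -3 × 1 = -3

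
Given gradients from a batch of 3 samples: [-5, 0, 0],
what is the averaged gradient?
Average gradient = -1.667

Average = (1/3)(-5 + 0 + 0) = -5/3 = -1.667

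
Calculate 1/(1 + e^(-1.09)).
0.7484

sigmoid(1.09) = 1/(1 + e^(-1.09)) = 1/(1 + 0.3362) = 0.7484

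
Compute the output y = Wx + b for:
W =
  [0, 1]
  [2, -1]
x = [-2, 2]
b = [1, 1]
y = [3, -5]

Wx = [0×-2 + 1×2, 2×-2 + -1×2]
   = [2, -6]
y = Wx + b = [2 + 1, -6 + 1] = [3, -5]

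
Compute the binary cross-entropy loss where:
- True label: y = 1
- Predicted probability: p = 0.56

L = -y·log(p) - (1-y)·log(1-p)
L = 0.5798

L = -1·log(0.56) - 0·log(0.44) = -log(0.56) = 0.5798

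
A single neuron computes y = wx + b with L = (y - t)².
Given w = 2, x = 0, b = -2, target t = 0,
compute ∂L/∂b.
∂L/∂b = -4

y = wx + b = (2)(0) + -2 = -2
∂L/∂y = 2(y - t) = 2(-2 - 0) = -4
∂y/∂b = 1
∂L/∂b = ∂L/∂y · ∂y/∂b = -4 × 1 = -4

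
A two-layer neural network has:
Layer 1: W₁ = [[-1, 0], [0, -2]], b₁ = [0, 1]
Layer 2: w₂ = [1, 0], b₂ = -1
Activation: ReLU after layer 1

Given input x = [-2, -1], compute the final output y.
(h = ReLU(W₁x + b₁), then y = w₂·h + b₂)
y = 1

Layer 1 pre-activation: z₁ = [2, 3]
After ReLU: h = [2, 3]
Layer 2 output: y = 1×2 + 0×3 + -1 = 1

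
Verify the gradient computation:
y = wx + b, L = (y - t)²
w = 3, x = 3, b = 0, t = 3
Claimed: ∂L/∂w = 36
Correct

y = (3)(3) + 0 = 9
∂L/∂y = 2(y - t) = 2(9 - 3) = 12
∂y/∂w = x = 3
∂L/∂w = 12 × 3 = 36

Claimed value: 36
Correct: The correct gradient is 36.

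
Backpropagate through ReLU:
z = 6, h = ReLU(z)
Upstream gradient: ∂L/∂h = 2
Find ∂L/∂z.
∂L/∂z = 2

h = ReLU(6) = 6
Since z > 0: ∂h/∂z = 1
∂L/∂z = ∂L/∂h · ∂h/∂z = 2 × 1 = 2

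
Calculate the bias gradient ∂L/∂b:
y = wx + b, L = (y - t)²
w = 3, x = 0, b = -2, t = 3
∂L/∂b = -10

y = wx + b = (3)(0) + -2 = -2
∂L/∂y = 2(y - t) = 2(-2 - 3) = -10
∂y/∂b = 1
∂L/∂b = ∂L/∂y · ∂y/∂b = -10 × 1 = -10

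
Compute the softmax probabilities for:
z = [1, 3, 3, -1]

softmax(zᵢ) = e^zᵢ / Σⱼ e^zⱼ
p = [0.0628, 0.4643, 0.4643, 0.0085]

exp(z) = [2.718, 20.09, 20.09, 0.3679]
Sum = 43.26
p = [0.0628, 0.4643, 0.4643, 0.0085]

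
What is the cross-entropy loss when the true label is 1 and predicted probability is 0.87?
L = 0.1393

L = -1·log(0.87) - 0·log(0.13) = -log(0.87) = 0.1393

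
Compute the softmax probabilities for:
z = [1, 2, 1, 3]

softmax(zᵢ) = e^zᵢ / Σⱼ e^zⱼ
p = [0.0826, 0.2245, 0.0826, 0.6103]

exp(z) = [2.718, 7.389, 2.718, 20.09]
Sum = 32.91
p = [0.0826, 0.2245, 0.0826, 0.6103]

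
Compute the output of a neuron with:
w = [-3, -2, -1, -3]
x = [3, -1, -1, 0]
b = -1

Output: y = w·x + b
y = -7

y = (-3)(3) + (-2)(-1) + (-1)(-1) + (-3)(0) + -1 = -7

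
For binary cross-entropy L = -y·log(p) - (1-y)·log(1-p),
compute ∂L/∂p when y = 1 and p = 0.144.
∂L/∂p = -6.944

∂L/∂p = -y/p + (1-y)/(1-p) = -1/0.144 + 0 = -6.944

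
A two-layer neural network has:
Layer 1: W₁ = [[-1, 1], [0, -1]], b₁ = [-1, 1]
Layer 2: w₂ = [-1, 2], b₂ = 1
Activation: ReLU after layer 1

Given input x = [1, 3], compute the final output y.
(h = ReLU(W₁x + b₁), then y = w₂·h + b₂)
y = 0

Layer 1 pre-activation: z₁ = [1, -2]
After ReLU: h = [1, 0]
Layer 2 output: y = -1×1 + 2×0 + 1 = 0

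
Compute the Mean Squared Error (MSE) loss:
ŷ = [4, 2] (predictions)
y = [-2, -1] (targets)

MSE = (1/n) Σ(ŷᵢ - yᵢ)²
MSE = 22.5

MSE = (1/2)((4--2)² + (2--1)²) = (1/2)(36 + 9) = 22.5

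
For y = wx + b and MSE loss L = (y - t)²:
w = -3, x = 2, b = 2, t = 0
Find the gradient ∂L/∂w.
∂L/∂w = -16

y = wx + b = (-3)(2) + 2 = -4
∂L/∂y = 2(y - t) = 2(-4 - 0) = -8
∂y/∂w = x = 2
∂L/∂w = ∂L/∂y · ∂y/∂w = -8 × 2 = -16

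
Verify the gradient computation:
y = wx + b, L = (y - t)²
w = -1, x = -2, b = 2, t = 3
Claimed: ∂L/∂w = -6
Incorrect

y = (-1)(-2) + 2 = 4
∂L/∂y = 2(y - t) = 2(4 - 3) = 2
∂y/∂w = x = -2
∂L/∂w = 2 × -2 = -4

Claimed value: -6
Incorrect: The correct gradient is -4.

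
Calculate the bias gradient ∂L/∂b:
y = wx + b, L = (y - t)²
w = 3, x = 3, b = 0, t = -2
∂L/∂b = 22

y = wx + b = (3)(3) + 0 = 9
∂L/∂y = 2(y - t) = 2(9 - -2) = 22
∂y/∂b = 1
∂L/∂b = ∂L/∂y · ∂y/∂b = 22 × 1 = 22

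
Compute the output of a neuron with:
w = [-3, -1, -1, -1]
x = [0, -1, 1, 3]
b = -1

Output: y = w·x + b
y = -4

y = (-3)(0) + (-1)(-1) + (-1)(1) + (-1)(3) + -1 = -4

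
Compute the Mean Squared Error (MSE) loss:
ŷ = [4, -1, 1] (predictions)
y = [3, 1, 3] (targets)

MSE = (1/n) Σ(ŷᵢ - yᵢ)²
MSE = 3

MSE = (1/3)((4-3)² + (-1-1)² + (1-3)²) = (1/3)(1 + 4 + 4) = 3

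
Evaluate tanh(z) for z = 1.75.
0.9414

tanh(1.75) = (e^(1.75) - e^(-1.75))/(e^(1.75) + e^(-1.75)) = 0.9414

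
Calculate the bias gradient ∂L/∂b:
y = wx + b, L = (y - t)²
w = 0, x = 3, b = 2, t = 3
∂L/∂b = -2

y = wx + b = (0)(3) + 2 = 2
∂L/∂y = 2(y - t) = 2(2 - 3) = -2
∂y/∂b = 1
∂L/∂b = ∂L/∂y · ∂y/∂b = -2 × 1 = -2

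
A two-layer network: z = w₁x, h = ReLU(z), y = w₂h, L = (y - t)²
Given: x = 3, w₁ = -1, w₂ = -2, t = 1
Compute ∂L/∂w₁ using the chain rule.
∂L/∂w₁ = 0

Forward pass:
z = w₁x = -1×3 = -3
h = ReLU(-3) = 0
y = w₂h = -2×0 = 0

Backward pass:
∂L/∂y = 2(y - t) = 2(0 - 1) = -2
∂y/∂h = w₂ = -2
∂h/∂z = 0 (ReLU derivative)
∂z/∂w₁ = x = 3

∂L/∂w₁ = -2 × -2 × 0 × 3 = 0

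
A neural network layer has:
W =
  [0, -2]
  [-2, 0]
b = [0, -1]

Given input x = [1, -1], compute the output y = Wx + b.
y = [2, -3]

Wx = [0×1 + -2×-1, -2×1 + 0×-1]
   = [2, -2]
y = Wx + b = [2 + 0, -2 + -1] = [2, -3]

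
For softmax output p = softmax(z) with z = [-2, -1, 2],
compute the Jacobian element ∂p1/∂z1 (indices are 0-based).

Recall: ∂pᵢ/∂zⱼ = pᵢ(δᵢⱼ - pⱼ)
∂p1/∂z1 = 0.04444

p = softmax(z) = [0.01715, 0.04661, 0.9362]
p1 = 0.04661

∂p1/∂z1 = p1(1 - p1) = 0.04661 × (1 - 0.04661) = 0.04444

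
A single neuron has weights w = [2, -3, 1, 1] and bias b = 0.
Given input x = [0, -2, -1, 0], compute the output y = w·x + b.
y = 5

y = (2)(0) + (-3)(-2) + (1)(-1) + (1)(0) + 0 = 5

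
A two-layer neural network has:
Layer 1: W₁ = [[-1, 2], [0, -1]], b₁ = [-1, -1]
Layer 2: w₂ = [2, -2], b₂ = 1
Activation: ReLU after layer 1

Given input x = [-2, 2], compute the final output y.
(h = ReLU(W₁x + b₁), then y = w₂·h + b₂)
y = 11

Layer 1 pre-activation: z₁ = [5, -3]
After ReLU: h = [5, 0]
Layer 2 output: y = 2×5 + -2×0 + 1 = 11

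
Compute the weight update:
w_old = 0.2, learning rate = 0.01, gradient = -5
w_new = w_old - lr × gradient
w_new = 0.25

w_new = w - η·∂L/∂w = 0.2 - 0.01×(-5) = 0.2 - (-0.05) = 0.25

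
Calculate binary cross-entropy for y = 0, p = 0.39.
L = 0.4943

L = -0·log(0.39) - 1·log(0.61) = -log(0.61) = 0.4943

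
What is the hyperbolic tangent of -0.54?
-0.493

tanh(-0.54) = (e^(-0.54) - e^(0.54))/(e^(-0.54) + e^(0.54)) = -0.493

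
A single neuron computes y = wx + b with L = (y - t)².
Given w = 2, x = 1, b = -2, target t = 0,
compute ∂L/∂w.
∂L/∂w = 0

y = wx + b = (2)(1) + -2 = 0
∂L/∂y = 2(y - t) = 2(0 - 0) = 0
∂y/∂w = x = 1
∂L/∂w = ∂L/∂y · ∂y/∂w = 0 × 1 = 0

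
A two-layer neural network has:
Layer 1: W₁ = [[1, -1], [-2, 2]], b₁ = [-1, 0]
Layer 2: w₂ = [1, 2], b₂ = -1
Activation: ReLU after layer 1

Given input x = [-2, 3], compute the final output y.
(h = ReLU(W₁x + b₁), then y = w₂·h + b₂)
y = 19

Layer 1 pre-activation: z₁ = [-6, 10]
After ReLU: h = [0, 10]
Layer 2 output: y = 1×0 + 2×10 + -1 = 19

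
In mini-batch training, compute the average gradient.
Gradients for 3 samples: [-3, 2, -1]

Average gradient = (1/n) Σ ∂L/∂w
Average gradient = -0.6667

Average = (1/3)(-3 + 2 + -1) = -2/3 = -0.6667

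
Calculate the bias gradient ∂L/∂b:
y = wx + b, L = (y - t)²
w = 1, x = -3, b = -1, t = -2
∂L/∂b = -4

y = wx + b = (1)(-3) + -1 = -4
∂L/∂y = 2(y - t) = 2(-4 - -2) = -4
∂y/∂b = 1
∂L/∂b = ∂L/∂y · ∂y/∂b = -4 × 1 = -4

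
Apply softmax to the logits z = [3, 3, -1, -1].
p = [0.491, 0.491, 0.009, 0.009]

exp(z) = [20.09, 20.09, 0.3679, 0.3679]
Sum = 40.91
p = [0.491, 0.491, 0.009, 0.009]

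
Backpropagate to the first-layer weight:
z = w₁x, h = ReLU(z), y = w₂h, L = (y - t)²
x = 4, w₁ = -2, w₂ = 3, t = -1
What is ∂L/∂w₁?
∂L/∂w₁ = 0

Forward pass:
z = w₁x = -2×4 = -8
h = ReLU(-8) = 0
y = w₂h = 3×0 = 0

Backward pass:
∂L/∂y = 2(y - t) = 2(0 - -1) = 2
∂y/∂h = w₂ = 3
∂h/∂z = 0 (ReLU derivative)
∂z/∂w₁ = x = 4

∂L/∂w₁ = 2 × 3 × 0 × 4 = 0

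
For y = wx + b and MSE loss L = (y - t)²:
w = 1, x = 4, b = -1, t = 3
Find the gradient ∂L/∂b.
∂L/∂b = 0

y = wx + b = (1)(4) + -1 = 3
∂L/∂y = 2(y - t) = 2(3 - 3) = 0
∂y/∂b = 1
∂L/∂b = ∂L/∂y · ∂y/∂b = 0 × 1 = 0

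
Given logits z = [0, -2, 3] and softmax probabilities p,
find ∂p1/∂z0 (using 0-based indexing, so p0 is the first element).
∂p1/∂z0 = -0.0003005

p = softmax(z) = [0.04712, 0.006377, 0.9465]
p1 = 0.006377, p0 = 0.04712

∂p1/∂z0 = -p1 × p0 = -0.006377 × 0.04712 = -0.0003005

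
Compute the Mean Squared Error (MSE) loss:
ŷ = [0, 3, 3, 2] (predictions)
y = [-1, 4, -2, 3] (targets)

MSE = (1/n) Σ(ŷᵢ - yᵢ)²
MSE = 7

MSE = (1/4)((0--1)² + (3-4)² + (3--2)² + (2-3)²) = (1/4)(1 + 1 + 25 + 1) = 7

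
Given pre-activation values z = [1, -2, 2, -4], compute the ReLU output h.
h = [1, 0, 2, 0]

ReLU applied element-wise: max(0,1)=1, max(0,-2)=0, max(0,2)=2, max(0,-4)=0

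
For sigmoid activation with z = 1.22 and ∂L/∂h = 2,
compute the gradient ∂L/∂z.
∂L/∂z = 0.352

σ(1.22) = 0.7721
σ'(1.22) = σ(1.22)(1 - σ(1.22)) = 0.7721 × 0.2279 = 0.176
∂L/∂z = ∂L/∂h · σ'(z) = 2 × 0.176 = 0.352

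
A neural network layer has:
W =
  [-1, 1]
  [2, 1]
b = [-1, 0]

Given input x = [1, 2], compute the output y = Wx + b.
y = [0, 4]

Wx = [-1×1 + 1×2, 2×1 + 1×2]
   = [1, 4]
y = Wx + b = [1 + -1, 4 + 0] = [0, 4]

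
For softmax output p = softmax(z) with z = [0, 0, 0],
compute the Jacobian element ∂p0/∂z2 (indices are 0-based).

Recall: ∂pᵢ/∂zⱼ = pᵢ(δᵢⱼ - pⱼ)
∂p0/∂z2 = -0.1111

p = softmax(z) = [0.3333, 0.3333, 0.3333]
p0 = 0.3333, p2 = 0.3333

∂p0/∂z2 = -p0 × p2 = -0.3333 × 0.3333 = -0.1111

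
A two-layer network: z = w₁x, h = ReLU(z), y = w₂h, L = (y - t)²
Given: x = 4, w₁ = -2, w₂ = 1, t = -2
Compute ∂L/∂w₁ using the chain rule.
∂L/∂w₁ = 0

Forward pass:
z = w₁x = -2×4 = -8
h = ReLU(-8) = 0
y = w₂h = 1×0 = 0

Backward pass:
∂L/∂y = 2(y - t) = 2(0 - -2) = 4
∂y/∂h = w₂ = 1
∂h/∂z = 0 (ReLU derivative)
∂z/∂w₁ = x = 4

∂L/∂w₁ = 4 × 1 × 0 × 4 = 0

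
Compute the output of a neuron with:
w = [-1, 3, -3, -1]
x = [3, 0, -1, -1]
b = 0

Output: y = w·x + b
y = 1

y = (-1)(3) + (3)(0) + (-3)(-1) + (-1)(-1) + 0 = 1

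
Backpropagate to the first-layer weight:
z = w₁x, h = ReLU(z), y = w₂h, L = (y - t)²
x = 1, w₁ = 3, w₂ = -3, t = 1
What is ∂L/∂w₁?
∂L/∂w₁ = 60

Forward pass:
z = w₁x = 3×1 = 3
h = ReLU(3) = 3
y = w₂h = -3×3 = -9

Backward pass:
∂L/∂y = 2(y - t) = 2(-9 - 1) = -20
∂y/∂h = w₂ = -3
∂h/∂z = 1 (ReLU derivative)
∂z/∂w₁ = x = 1

∂L/∂w₁ = -20 × -3 × 1 × 1 = 60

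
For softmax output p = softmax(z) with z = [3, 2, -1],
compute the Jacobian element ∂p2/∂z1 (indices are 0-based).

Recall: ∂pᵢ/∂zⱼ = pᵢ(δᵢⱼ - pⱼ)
∂p2/∂z1 = -0.003507

p = softmax(z) = [0.7214, 0.2654, 0.01321]
p2 = 0.01321, p1 = 0.2654

∂p2/∂z1 = -p2 × p1 = -0.01321 × 0.2654 = -0.003507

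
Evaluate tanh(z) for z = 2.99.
0.995

tanh(2.99) = (e^(2.99) - e^(-2.99))/(e^(2.99) + e^(-2.99)) = 0.995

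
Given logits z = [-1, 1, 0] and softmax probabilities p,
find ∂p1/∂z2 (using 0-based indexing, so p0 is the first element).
∂p1/∂z2 = -0.1628

p = softmax(z) = [0.09003, 0.6652, 0.2447]
p1 = 0.6652, p2 = 0.2447

∂p1/∂z2 = -p1 × p2 = -0.6652 × 0.2447 = -0.1628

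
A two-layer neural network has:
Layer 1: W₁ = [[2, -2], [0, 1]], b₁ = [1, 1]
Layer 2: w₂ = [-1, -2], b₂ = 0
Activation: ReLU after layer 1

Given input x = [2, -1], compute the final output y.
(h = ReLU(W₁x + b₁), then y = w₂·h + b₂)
y = -7

Layer 1 pre-activation: z₁ = [7, 0]
After ReLU: h = [7, 0]
Layer 2 output: y = -1×7 + -2×0 + 0 = -7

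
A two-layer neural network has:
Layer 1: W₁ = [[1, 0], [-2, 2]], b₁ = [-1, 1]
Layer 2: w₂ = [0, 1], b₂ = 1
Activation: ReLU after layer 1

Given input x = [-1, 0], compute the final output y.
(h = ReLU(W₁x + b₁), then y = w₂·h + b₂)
y = 4

Layer 1 pre-activation: z₁ = [-2, 3]
After ReLU: h = [0, 3]
Layer 2 output: y = 0×0 + 1×3 + 1 = 4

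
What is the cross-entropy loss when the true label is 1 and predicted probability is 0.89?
L = 0.1165

L = -1·log(0.89) - 0·log(0.11) = -log(0.89) = 0.1165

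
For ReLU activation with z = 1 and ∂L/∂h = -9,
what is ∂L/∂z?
∂L/∂z = -9

h = ReLU(1) = 1
Since z > 0: ∂h/∂z = 1
∂L/∂z = ∂L/∂h · ∂h/∂z = -9 × 1 = -9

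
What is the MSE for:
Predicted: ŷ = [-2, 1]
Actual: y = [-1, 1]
MSE = 0.5

MSE = (1/2)((-2--1)² + (1-1)²) = (1/2)(1 + 0) = 0.5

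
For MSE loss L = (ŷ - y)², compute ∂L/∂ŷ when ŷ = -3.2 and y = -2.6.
∂L/∂ŷ = -1.2

∂L/∂ŷ = 2(ŷ - y) = 2(-3.2 - -2.6) = 2(-0.6) = -1.2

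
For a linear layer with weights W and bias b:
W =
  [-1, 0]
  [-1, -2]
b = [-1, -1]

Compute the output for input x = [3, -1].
y = [-4, -2]

Wx = [-1×3 + 0×-1, -1×3 + -2×-1]
   = [-3, -1]
y = Wx + b = [-3 + -1, -1 + -1] = [-4, -2]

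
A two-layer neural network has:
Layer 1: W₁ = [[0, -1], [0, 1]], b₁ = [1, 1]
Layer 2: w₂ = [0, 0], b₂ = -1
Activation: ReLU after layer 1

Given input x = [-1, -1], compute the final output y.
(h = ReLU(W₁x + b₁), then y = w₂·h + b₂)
y = -1

Layer 1 pre-activation: z₁ = [2, 0]
After ReLU: h = [2, 0]
Layer 2 output: y = 0×2 + 0×0 + -1 = -1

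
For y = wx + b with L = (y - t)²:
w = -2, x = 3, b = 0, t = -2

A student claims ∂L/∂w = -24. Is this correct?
Correct

y = (-2)(3) + 0 = -6
∂L/∂y = 2(y - t) = 2(-6 - -2) = -8
∂y/∂w = x = 3
∂L/∂w = -8 × 3 = -24

Claimed value: -24
Correct: The correct gradient is -24.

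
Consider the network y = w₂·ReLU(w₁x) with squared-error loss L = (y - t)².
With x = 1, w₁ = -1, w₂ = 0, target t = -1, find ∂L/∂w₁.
∂L/∂w₁ = 0

Forward pass:
z = w₁x = -1×1 = -1
h = ReLU(-1) = 0
y = w₂h = 0×0 = 0

Backward pass:
∂L/∂y = 2(y - t) = 2(0 - -1) = 2
∂y/∂h = w₂ = 0
∂h/∂z = 0 (ReLU derivative)
∂z/∂w₁ = x = 1

∂L/∂w₁ = 2 × 0 × 0 × 1 = 0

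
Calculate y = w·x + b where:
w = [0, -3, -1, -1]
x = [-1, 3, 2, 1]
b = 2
y = -10

y = (0)(-1) + (-3)(3) + (-1)(2) + (-1)(1) + 2 = -10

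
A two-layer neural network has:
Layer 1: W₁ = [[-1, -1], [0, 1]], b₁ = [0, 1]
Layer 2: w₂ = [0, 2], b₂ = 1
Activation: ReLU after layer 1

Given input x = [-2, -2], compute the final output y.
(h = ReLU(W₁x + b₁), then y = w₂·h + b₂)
y = 1

Layer 1 pre-activation: z₁ = [4, -1]
After ReLU: h = [4, 0]
Layer 2 output: y = 0×4 + 2×0 + 1 = 1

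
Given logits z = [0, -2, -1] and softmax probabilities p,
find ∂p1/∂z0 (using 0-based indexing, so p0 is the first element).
∂p1/∂z0 = -0.05989

p = softmax(z) = [0.6652, 0.09003, 0.2447]
p1 = 0.09003, p0 = 0.6652

∂p1/∂z0 = -p1 × p0 = -0.09003 × 0.6652 = -0.05989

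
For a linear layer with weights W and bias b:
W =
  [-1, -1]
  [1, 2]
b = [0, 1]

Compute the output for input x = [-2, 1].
y = [1, 1]

Wx = [-1×-2 + -1×1, 1×-2 + 2×1]
   = [1, 0]
y = Wx + b = [1 + 0, 0 + 1] = [1, 1]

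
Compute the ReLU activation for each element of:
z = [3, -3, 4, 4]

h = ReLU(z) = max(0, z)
h = [3, 0, 4, 4]

ReLU applied element-wise: max(0,3)=3, max(0,-3)=0, max(0,4)=4, max(0,4)=4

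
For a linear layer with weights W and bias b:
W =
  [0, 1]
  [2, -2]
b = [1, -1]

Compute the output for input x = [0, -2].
y = [-1, 3]

Wx = [0×0 + 1×-2, 2×0 + -2×-2]
   = [-2, 4]
y = Wx + b = [-2 + 1, 4 + -1] = [-1, 3]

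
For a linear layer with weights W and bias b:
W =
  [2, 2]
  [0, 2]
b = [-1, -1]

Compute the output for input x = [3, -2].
y = [1, -5]

Wx = [2×3 + 2×-2, 0×3 + 2×-2]
   = [2, -4]
y = Wx + b = [2 + -1, -4 + -1] = [1, -5]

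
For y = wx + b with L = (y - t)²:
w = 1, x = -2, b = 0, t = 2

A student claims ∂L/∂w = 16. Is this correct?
Correct

y = (1)(-2) + 0 = -2
∂L/∂y = 2(y - t) = 2(-2 - 2) = -8
∂y/∂w = x = -2
∂L/∂w = -8 × -2 = 16

Claimed value: 16
Correct: The correct gradient is 16.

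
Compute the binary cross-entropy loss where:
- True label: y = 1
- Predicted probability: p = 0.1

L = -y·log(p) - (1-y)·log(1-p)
L = 2.303

L = -1·log(0.1) - 0·log(0.9) = -log(0.1) = 2.303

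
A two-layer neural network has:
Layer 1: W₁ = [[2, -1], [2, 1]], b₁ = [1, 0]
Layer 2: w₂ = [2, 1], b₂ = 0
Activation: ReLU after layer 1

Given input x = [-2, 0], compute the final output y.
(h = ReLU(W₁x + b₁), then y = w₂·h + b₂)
y = 0

Layer 1 pre-activation: z₁ = [-3, -4]
After ReLU: h = [0, 0]
Layer 2 output: y = 2×0 + 1×0 + 0 = 0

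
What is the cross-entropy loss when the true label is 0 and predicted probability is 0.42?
L = 0.5447

L = -0·log(0.42) - 1·log(0.58) = -log(0.58) = 0.5447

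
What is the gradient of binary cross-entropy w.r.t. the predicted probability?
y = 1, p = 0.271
∂L/∂p = -3.69

∂L/∂p = -y/p + (1-y)/(1-p) = -1/0.271 + 0 = -3.69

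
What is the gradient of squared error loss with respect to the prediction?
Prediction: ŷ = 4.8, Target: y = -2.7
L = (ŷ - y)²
∂L/∂ŷ = 15.0

∂L/∂ŷ = 2(ŷ - y) = 2(4.8 - -2.7) = 2(7.5) = 15.0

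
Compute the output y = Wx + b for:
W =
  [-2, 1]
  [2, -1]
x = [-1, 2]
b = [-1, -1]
y = [3, -5]

Wx = [-2×-1 + 1×2, 2×-1 + -1×2]
   = [4, -4]
y = Wx + b = [4 + -1, -4 + -1] = [3, -5]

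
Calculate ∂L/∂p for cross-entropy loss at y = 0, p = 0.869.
∂L/∂p = 7.634

∂L/∂p = -y/p + (1-y)/(1-p) = 0 + 1/0.131 = 7.634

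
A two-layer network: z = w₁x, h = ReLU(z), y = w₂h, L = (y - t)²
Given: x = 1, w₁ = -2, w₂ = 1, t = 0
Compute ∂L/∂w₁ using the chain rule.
∂L/∂w₁ = 0

Forward pass:
z = w₁x = -2×1 = -2
h = ReLU(-2) = 0
y = w₂h = 1×0 = 0

Backward pass:
∂L/∂y = 2(y - t) = 2(0 - 0) = 0
∂y/∂h = w₂ = 1
∂h/∂z = 0 (ReLU derivative)
∂z/∂w₁ = x = 1

∂L/∂w₁ = 0 × 1 × 0 × 1 = 0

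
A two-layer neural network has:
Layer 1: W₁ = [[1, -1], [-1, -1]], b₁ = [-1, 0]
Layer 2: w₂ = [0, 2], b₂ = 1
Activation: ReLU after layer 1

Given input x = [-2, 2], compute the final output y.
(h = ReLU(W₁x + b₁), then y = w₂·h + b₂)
y = 1

Layer 1 pre-activation: z₁ = [-5, 0]
After ReLU: h = [0, 0]
Layer 2 output: y = 0×0 + 2×0 + 1 = 1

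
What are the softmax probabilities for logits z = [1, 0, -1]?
p = [0.6652, 0.2447, 0.09]

exp(z) = [2.718, 1, 0.3679]
Sum = 4.086
p = [0.6652, 0.2447, 0.09]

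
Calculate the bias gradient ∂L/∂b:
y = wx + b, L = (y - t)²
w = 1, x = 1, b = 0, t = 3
∂L/∂b = -4

y = wx + b = (1)(1) + 0 = 1
∂L/∂y = 2(y - t) = 2(1 - 3) = -4
∂y/∂b = 1
∂L/∂b = ∂L/∂y · ∂y/∂b = -4 × 1 = -4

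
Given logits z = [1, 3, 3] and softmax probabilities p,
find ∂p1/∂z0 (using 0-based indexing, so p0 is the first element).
∂p1/∂z0 = -0.02968

p = softmax(z) = [0.06338, 0.4683, 0.4683]
p1 = 0.4683, p0 = 0.06338

∂p1/∂z0 = -p1 × p0 = -0.4683 × 0.06338 = -0.02968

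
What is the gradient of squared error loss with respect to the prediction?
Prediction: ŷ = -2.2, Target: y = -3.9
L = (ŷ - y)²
∂L/∂ŷ = 3.4

∂L/∂ŷ = 2(ŷ - y) = 2(-2.2 - -3.9) = 2(1.7) = 3.4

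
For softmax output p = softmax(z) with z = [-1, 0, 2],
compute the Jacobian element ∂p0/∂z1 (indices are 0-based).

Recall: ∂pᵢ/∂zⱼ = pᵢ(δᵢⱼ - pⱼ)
∂p0/∂z1 = -0.004797

p = softmax(z) = [0.04201, 0.1142, 0.8438]
p0 = 0.04201, p1 = 0.1142

∂p0/∂z1 = -p0 × p1 = -0.04201 × 0.1142 = -0.004797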